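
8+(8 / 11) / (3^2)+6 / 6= 899 / 99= 9.08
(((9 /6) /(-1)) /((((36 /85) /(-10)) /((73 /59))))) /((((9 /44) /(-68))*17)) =-1365100 /1593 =-856.94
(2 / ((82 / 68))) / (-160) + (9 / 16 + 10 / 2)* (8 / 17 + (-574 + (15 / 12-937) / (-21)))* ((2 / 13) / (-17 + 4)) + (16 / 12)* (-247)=-38855805773 / 131928160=-294.52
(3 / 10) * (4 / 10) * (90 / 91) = 54 / 455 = 0.12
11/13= 0.85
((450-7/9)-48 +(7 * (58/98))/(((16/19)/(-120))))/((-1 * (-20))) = -23831/2520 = -9.46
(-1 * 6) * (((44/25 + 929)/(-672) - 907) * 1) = 15260869/2800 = 5450.31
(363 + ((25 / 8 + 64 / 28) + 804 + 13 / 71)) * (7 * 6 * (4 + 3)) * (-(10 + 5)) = -1468603395 / 284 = -5171138.71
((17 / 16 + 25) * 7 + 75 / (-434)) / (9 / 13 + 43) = 115869 / 27776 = 4.17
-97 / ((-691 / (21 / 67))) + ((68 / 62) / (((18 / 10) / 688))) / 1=5415465443 / 12916863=419.26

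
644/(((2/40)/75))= 966000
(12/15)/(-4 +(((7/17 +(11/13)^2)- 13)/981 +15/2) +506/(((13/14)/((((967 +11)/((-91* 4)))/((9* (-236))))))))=332572734/1736534135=0.19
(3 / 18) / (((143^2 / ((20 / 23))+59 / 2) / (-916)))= -0.01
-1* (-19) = 19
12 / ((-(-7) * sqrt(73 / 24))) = 24 * sqrt(438) / 511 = 0.98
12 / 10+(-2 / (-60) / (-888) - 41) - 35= -1992673 / 26640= -74.80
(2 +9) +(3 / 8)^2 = 713 / 64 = 11.14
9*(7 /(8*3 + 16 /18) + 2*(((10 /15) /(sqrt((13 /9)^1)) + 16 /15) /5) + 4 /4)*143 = 396*sqrt(13) /5 + 1758471 /800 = 2483.65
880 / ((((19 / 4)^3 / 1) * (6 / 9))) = 84480 / 6859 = 12.32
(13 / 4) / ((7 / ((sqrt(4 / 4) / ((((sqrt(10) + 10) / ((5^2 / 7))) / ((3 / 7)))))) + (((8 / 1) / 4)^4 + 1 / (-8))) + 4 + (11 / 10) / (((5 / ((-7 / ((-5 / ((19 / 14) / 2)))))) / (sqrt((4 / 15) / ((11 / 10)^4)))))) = 21450 / (152 * sqrt(15) + 30184 * sqrt(10) + 433015) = 0.04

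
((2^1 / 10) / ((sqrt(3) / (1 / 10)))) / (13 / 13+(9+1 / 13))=13 * sqrt(3) / 19650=0.00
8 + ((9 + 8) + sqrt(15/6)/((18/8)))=2*sqrt(10)/9 + 25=25.70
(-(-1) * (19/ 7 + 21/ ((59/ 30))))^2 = 30591961/ 170569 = 179.35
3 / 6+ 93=187 / 2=93.50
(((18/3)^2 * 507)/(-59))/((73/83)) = -1514916/4307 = -351.73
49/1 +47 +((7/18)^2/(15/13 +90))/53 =1953487357/20348820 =96.00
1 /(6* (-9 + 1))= -1 /48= -0.02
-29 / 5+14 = 41 / 5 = 8.20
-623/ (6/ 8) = -2492/ 3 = -830.67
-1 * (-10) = 10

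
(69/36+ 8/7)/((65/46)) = 5911/2730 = 2.17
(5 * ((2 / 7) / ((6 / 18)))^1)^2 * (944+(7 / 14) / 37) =31435650 / 1813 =17339.02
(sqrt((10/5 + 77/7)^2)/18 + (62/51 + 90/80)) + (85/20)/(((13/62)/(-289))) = -93160699/15912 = -5854.74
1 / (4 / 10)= 5 / 2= 2.50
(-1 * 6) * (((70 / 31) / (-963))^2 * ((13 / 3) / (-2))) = 63700 / 891201609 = 0.00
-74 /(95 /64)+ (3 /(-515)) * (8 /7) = -3415112 /68495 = -49.86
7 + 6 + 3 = 16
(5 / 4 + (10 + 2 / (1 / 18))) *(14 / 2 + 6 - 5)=378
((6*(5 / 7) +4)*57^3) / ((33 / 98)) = 50125572 / 11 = 4556870.18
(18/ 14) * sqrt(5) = 9 * sqrt(5)/ 7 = 2.87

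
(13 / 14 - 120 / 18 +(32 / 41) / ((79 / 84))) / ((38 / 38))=-667703 / 136038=-4.91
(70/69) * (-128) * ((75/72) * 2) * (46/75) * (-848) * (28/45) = 21274624/243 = 87549.89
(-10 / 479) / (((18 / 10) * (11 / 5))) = -250 / 47421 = -0.01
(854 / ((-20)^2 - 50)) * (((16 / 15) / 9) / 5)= 0.06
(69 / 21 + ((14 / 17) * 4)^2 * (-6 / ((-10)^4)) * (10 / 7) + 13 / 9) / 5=10744082 / 11379375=0.94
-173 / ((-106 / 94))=8131 / 53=153.42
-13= -13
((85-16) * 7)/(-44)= -483/44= -10.98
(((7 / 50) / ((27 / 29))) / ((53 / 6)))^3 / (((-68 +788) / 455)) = 761253857 / 244195499250000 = 0.00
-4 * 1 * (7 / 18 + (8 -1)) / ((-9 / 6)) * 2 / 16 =133 / 54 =2.46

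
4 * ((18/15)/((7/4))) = 96/35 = 2.74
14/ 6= 7/ 3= 2.33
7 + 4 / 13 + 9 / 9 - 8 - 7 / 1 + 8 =17 / 13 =1.31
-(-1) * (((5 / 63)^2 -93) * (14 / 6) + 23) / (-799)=0.24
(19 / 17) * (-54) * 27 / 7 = -27702 / 119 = -232.79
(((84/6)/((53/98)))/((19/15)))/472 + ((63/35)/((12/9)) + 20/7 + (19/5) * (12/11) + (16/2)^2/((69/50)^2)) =18296720879509/435612551220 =42.00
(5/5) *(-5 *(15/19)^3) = -16875/6859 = -2.46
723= 723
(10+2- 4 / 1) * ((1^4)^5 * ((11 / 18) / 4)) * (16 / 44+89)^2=966289 / 99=9760.49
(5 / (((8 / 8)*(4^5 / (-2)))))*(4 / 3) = -5 / 384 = -0.01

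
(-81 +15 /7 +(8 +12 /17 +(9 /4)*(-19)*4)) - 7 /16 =-459985 /1904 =-241.59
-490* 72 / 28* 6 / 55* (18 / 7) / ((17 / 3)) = -11664 / 187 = -62.37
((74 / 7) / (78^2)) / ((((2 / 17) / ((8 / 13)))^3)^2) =1829048428544 / 51391035423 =35.59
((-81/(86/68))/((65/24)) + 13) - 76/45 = -310333/25155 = -12.34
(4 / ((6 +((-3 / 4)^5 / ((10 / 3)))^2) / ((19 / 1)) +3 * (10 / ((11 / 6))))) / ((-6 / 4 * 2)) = -87660953600 / 1096618318353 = -0.08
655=655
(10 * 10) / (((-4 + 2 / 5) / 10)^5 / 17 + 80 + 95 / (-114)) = 99609375000 / 78857067581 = 1.26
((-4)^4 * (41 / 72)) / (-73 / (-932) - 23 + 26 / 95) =-116164480 / 18047277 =-6.44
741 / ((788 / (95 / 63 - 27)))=-198341 / 8274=-23.97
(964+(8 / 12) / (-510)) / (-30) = -737459 / 22950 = -32.13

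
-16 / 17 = -0.94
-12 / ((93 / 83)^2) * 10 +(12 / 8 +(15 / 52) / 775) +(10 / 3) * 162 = 334252249 / 749580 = 445.92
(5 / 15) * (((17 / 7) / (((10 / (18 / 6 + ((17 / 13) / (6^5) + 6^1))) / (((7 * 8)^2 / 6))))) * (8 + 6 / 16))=3189.26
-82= -82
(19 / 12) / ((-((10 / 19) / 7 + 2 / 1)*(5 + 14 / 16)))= -2527 / 19458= -0.13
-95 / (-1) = 95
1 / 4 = 0.25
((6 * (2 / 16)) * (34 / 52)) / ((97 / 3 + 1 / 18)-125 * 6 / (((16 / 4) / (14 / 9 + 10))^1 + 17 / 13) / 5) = -19737 / 2346812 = -0.01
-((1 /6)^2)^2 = -1 /1296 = -0.00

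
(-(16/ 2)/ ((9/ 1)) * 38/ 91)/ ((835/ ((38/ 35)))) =-11552/ 23935275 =-0.00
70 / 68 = 35 / 34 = 1.03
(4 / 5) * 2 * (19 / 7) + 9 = 467 / 35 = 13.34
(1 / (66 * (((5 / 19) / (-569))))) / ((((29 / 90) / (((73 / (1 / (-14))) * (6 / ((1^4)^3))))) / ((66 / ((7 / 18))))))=3068421264 / 29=105807629.79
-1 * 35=-35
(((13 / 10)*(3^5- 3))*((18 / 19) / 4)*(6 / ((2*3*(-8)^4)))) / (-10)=-351 / 194560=-0.00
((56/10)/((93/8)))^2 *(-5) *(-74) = 3713024/43245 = 85.86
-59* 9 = -531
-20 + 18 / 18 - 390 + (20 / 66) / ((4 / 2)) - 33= -14581 / 33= -441.85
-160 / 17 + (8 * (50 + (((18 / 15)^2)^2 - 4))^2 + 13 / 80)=1963427630041 / 106250000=18479.32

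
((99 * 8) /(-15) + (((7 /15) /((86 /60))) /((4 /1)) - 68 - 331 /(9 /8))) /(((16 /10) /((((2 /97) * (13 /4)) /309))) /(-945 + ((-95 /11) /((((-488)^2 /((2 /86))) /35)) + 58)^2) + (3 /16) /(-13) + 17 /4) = -5125866551949749081980418824 /90000683285653196241707799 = -56.95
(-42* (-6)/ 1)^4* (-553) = -2230115182848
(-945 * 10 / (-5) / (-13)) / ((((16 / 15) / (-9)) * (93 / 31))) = 42525 / 104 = 408.89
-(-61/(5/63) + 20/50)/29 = 3841/145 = 26.49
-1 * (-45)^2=-2025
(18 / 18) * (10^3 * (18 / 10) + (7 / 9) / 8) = 129607 / 72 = 1800.10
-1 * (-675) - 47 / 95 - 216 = 43558 / 95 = 458.51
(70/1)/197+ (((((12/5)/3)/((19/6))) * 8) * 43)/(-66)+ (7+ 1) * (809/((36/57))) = 6328108064/617595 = 10246.37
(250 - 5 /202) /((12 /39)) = 656435 /808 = 812.42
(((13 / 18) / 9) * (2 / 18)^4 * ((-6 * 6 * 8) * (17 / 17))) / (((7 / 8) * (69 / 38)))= -63232 / 28520667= -0.00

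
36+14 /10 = 187 /5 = 37.40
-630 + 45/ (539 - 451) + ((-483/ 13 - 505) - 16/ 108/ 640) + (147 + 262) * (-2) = -1229121683/ 617760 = -1989.64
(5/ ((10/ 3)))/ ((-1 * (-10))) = 0.15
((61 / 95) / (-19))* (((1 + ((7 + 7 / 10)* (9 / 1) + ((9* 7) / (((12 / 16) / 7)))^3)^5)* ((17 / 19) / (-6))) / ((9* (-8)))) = -36011348769108455825973157537296621922647042019841 / 1481544000000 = -24306634679164746930211430000000000000.00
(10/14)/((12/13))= 0.77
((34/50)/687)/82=17/1408350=0.00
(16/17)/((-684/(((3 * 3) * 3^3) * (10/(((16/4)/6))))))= -1620/323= -5.02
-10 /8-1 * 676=-2709 /4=-677.25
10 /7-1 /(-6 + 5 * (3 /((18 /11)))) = 148 /133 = 1.11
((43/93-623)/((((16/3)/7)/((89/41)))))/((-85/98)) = 220923899/108035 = 2044.93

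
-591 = -591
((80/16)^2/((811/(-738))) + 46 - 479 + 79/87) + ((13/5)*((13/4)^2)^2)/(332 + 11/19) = -259074735496021/570687594240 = -453.97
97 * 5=485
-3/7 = -0.43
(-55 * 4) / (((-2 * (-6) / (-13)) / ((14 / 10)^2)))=7007 / 15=467.13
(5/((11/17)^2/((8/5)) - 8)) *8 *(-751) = 3881.98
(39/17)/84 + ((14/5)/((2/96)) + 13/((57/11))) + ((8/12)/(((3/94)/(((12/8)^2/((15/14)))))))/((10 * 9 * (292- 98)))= 81088997123/592155900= 136.94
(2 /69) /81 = 0.00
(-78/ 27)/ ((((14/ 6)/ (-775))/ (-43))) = -866450/ 21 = -41259.52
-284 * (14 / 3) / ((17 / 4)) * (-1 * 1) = 15904 / 51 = 311.84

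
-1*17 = -17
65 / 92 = 0.71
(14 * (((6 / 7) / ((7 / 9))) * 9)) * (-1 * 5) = -4860 / 7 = -694.29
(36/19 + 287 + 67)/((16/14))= 23667/76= 311.41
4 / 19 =0.21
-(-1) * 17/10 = 17/10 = 1.70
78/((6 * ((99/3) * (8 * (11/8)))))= 0.04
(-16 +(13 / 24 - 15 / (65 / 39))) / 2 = -587 / 48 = -12.23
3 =3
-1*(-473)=473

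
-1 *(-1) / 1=1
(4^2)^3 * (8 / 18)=16384 / 9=1820.44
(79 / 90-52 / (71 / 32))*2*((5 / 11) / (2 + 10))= -144151 / 84348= -1.71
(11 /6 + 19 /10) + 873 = 13151 /15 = 876.73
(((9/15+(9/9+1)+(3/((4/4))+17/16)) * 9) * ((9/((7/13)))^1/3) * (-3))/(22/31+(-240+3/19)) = 330575661/78875440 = 4.19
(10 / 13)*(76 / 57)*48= 640 / 13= 49.23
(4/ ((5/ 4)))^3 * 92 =376832/ 125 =3014.66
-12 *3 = -36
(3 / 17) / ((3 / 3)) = 3 / 17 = 0.18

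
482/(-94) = -241/47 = -5.13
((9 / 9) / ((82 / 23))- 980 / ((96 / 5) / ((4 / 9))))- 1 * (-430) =451208 / 1107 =407.60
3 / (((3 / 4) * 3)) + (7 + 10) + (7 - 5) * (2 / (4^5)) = 14083 / 768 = 18.34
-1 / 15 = -0.07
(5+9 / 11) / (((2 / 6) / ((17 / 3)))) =1088 / 11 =98.91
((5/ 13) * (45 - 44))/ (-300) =-1/ 780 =-0.00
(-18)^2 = 324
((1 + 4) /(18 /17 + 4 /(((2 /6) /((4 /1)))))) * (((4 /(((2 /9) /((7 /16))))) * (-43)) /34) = -4515 /4448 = -1.02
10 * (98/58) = 490/29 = 16.90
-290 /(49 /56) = -2320 /7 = -331.43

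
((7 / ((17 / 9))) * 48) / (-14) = -216 / 17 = -12.71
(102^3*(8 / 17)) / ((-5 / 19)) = -9488448 / 5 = -1897689.60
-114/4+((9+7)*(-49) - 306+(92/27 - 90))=-65075/54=-1205.09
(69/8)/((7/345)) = 23805/56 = 425.09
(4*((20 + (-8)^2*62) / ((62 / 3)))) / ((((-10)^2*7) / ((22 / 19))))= 131604 / 103075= 1.28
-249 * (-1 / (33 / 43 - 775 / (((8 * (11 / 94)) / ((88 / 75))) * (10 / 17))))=-160605 / 1064572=-0.15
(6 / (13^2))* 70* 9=3780 / 169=22.37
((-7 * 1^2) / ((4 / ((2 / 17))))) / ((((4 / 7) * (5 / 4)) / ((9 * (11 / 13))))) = -4851 / 2210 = -2.20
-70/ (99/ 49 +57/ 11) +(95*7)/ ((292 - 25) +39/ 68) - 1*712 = -564462691/ 784811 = -719.23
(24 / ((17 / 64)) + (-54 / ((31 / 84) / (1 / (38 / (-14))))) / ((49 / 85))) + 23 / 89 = 164084995 / 891157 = 184.13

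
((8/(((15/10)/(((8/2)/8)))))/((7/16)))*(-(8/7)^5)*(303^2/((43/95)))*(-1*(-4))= -48776148418560/5058907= -9641637.69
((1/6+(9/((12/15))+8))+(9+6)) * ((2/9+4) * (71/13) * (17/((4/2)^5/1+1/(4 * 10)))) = 27060940/64233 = 421.29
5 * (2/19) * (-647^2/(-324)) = 2093045/3078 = 680.00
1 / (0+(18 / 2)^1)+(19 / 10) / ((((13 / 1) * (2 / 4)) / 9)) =1604 / 585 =2.74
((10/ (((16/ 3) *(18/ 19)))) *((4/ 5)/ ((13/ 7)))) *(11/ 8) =1463/ 1248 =1.17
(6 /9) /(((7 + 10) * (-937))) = -2 /47787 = -0.00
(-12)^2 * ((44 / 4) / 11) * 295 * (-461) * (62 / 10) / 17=-121416336 / 17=-7142137.41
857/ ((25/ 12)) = 10284/ 25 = 411.36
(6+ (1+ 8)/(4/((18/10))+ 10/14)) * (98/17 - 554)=-3125928/629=-4969.68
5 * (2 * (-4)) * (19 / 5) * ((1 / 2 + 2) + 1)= -532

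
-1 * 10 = -10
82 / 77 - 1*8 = -534 / 77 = -6.94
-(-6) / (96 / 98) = 49 / 8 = 6.12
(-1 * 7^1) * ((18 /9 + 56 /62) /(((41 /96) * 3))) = -15.86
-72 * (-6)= 432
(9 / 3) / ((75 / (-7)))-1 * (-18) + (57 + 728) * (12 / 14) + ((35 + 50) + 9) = 137301 / 175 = 784.58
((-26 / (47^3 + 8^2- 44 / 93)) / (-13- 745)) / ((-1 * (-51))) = 403 / 62248703021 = 0.00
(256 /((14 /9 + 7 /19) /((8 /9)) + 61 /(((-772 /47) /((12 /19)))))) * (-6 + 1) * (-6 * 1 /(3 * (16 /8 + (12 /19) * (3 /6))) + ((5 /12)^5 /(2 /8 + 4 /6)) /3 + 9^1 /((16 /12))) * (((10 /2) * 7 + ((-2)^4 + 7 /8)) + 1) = 2202261.26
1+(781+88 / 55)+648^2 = 2103438 / 5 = 420687.60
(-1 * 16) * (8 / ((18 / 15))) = -320 / 3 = -106.67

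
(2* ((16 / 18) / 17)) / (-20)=-4 / 765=-0.01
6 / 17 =0.35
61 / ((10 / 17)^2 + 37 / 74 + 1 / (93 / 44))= 3278994 / 70909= 46.24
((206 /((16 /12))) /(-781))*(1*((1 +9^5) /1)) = -9123225 /781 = -11681.47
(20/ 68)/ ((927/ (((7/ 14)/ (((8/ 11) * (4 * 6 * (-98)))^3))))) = -6655/ 209961933946748928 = -0.00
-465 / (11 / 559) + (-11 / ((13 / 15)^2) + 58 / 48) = -1054895849 / 44616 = -23643.89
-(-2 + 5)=-3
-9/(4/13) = -117/4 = -29.25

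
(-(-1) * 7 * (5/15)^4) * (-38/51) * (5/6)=-665/12393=-0.05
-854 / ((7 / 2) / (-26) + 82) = -44408 / 4257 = -10.43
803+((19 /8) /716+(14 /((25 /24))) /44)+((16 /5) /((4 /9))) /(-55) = 1265165769 /1575200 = 803.18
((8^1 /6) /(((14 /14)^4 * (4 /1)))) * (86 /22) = 1.30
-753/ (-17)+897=16002/ 17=941.29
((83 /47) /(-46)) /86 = -83 /185932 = -0.00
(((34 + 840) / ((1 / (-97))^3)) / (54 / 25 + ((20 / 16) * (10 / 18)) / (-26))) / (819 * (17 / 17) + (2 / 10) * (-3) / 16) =-497749950048000 / 1090181041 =-456575.50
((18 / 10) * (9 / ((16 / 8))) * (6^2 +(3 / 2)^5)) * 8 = 22599 / 8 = 2824.88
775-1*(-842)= 1617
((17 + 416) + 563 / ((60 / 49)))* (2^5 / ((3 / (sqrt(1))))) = 428536 / 45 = 9523.02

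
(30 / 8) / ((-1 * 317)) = -15 / 1268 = -0.01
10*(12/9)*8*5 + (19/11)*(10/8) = 70685/132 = 535.49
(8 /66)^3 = 64 /35937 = 0.00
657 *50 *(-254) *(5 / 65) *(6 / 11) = -50063400 / 143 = -350093.71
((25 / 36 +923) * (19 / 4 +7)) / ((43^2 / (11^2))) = 189109811 / 266256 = 710.26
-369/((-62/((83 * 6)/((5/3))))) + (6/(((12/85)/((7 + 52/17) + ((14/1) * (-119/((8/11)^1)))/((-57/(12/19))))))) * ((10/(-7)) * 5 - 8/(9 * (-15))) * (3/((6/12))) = -219404601391/3525165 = -62239.53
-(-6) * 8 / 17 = 48 / 17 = 2.82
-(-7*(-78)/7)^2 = -6084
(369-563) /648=-97 /324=-0.30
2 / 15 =0.13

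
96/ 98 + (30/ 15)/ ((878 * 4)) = 84337/ 86044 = 0.98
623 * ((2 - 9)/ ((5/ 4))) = -17444/ 5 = -3488.80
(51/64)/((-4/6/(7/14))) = -153/256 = -0.60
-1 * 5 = -5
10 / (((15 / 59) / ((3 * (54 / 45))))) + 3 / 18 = 4253 / 30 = 141.77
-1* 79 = -79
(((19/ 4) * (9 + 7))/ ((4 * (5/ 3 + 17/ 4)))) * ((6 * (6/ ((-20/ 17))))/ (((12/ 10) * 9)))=-646/ 71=-9.10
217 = 217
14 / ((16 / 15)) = 105 / 8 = 13.12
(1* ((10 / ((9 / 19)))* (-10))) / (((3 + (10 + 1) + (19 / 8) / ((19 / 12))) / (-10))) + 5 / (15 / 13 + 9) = 1678045 / 12276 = 136.69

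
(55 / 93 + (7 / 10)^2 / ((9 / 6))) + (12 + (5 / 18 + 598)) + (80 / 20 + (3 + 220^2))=341901916 / 6975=49018.20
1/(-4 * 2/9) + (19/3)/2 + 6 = 193/24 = 8.04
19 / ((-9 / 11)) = -209 / 9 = -23.22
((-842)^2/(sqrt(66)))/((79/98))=108255.81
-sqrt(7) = -2.65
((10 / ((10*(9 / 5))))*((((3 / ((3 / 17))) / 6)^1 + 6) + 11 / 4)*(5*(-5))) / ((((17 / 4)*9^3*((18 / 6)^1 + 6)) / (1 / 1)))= -17375 / 3011499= -0.01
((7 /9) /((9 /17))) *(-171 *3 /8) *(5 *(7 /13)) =-79135 /312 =-253.64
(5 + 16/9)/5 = 61/45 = 1.36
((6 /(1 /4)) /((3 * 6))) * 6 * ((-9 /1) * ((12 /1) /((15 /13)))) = -748.80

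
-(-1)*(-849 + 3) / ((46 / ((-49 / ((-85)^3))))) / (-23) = 20727 / 324872125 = 0.00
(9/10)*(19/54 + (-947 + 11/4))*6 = -101941/20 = -5097.05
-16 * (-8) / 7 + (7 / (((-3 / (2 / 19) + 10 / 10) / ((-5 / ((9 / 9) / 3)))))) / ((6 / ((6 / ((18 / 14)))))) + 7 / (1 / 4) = 11378 / 231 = 49.26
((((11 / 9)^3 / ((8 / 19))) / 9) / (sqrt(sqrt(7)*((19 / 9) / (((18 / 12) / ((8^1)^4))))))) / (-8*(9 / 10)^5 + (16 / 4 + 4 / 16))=-4159375*sqrt(114)*7^(3 / 4) / 23216772096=-0.01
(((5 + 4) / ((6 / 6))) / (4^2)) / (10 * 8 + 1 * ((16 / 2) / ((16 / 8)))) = 3 / 448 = 0.01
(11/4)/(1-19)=-11/72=-0.15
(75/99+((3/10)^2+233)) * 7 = 5401879/3300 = 1636.93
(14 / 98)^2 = 1 / 49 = 0.02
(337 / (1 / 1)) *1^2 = 337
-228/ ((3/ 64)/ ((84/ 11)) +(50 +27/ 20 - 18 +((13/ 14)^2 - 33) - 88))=14300160/ 5442943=2.63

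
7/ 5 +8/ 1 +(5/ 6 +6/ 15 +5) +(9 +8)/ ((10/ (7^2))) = 1484/ 15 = 98.93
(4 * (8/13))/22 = 0.11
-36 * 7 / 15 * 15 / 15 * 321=-26964 / 5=-5392.80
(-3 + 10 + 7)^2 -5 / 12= 2347 / 12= 195.58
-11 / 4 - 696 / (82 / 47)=-401.68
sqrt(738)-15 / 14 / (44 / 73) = -1095 / 616+3 * sqrt(82) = 25.39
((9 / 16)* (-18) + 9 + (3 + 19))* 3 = 501 / 8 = 62.62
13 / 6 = 2.17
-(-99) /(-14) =-99 /14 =-7.07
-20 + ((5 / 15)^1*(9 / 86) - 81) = -100.97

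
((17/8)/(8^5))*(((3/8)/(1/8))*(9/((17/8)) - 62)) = -1473/131072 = -0.01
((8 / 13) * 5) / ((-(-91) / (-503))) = -20120 / 1183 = -17.01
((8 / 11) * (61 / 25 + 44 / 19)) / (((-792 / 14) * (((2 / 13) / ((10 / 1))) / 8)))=-365456 / 11495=-31.79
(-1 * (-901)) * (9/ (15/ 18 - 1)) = -48654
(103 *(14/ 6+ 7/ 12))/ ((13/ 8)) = 7210/ 39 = 184.87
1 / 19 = 0.05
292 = 292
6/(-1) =-6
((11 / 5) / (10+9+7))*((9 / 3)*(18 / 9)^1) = 33 / 65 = 0.51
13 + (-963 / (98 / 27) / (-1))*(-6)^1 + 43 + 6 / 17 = -1279109 / 833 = -1535.55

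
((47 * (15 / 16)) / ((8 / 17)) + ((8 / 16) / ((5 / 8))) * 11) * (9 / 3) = 196671 / 640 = 307.30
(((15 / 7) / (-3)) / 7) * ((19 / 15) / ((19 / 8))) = -8 / 147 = -0.05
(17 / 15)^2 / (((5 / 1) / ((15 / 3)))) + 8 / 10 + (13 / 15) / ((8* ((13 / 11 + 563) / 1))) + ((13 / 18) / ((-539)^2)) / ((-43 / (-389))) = 290914439102171 / 139550135432400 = 2.08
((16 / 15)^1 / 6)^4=4096 / 4100625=0.00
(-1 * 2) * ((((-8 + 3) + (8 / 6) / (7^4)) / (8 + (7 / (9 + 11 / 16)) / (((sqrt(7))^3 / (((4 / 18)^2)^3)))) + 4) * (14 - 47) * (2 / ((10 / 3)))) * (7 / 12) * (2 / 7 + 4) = 334.13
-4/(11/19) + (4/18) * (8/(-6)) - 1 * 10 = -5110/297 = -17.21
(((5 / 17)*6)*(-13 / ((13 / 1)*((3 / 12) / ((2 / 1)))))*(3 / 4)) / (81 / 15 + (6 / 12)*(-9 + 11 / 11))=-900 / 119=-7.56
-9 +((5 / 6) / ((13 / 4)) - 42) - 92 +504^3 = 4992932929 / 39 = 128023921.26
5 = 5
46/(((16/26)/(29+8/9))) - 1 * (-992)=116143/36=3226.19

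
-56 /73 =-0.77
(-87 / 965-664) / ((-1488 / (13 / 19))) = 8331011 / 27282480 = 0.31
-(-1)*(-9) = -9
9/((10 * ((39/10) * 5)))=3/65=0.05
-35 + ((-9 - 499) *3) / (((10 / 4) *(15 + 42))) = -4341 / 95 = -45.69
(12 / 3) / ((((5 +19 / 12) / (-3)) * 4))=-0.46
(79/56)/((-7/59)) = -4661/392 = -11.89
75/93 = 25/31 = 0.81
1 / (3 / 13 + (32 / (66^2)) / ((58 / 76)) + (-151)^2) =410553 / 9361117648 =0.00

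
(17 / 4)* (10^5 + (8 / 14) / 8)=23800017 / 56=425000.30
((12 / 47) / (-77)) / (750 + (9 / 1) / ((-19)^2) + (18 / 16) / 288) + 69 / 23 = 3.00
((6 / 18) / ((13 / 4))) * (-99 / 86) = -66 / 559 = -0.12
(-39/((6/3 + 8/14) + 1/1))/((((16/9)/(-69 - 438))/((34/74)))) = 21176883/14800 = 1430.87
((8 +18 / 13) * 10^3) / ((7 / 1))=122000 / 91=1340.66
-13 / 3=-4.33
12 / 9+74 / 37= 10 / 3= 3.33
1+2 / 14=8 / 7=1.14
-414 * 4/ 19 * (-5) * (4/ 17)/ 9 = 3680/ 323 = 11.39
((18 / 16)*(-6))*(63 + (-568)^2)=-8712549 / 4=-2178137.25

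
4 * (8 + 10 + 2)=80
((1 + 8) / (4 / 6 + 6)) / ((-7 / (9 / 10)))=-0.17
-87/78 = -29/26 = -1.12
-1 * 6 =-6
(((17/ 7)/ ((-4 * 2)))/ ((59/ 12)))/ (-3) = 0.02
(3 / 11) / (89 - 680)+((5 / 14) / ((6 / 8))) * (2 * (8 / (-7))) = -346867 / 318549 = -1.09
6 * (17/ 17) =6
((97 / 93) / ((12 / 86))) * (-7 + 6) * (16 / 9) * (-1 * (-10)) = -132.89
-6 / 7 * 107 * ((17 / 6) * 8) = -14552 / 7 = -2078.86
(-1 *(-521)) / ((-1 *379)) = -521 / 379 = -1.37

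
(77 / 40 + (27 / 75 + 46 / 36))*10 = 6413 / 180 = 35.63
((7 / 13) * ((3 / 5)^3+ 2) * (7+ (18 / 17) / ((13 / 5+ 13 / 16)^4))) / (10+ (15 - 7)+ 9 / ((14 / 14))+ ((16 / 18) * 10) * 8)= 20366619794987 / 238962921686125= 0.09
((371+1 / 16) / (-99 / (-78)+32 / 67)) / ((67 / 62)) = 2392611 / 12172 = 196.57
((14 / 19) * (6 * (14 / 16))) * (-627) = -4851 / 2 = -2425.50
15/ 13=1.15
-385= -385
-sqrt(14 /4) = -1.87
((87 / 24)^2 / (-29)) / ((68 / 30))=-435 / 2176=-0.20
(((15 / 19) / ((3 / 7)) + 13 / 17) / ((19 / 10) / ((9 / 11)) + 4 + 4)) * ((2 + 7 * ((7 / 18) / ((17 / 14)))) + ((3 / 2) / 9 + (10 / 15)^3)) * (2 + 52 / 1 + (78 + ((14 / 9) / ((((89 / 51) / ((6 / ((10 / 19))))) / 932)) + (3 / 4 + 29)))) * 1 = 31176429191369 / 2724008226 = 11445.06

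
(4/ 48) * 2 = 1/ 6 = 0.17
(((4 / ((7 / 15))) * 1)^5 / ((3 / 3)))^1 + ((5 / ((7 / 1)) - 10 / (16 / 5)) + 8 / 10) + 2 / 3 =93310096007 / 2016840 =46265.49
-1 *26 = -26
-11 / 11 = -1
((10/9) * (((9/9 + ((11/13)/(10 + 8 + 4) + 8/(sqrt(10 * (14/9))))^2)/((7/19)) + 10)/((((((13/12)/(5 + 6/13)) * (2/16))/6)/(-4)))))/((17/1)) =-35951591808/23791313 - 8288256 * sqrt(35)/1830101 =-1537.92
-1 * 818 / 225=-818 / 225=-3.64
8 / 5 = 1.60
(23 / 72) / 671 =23 / 48312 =0.00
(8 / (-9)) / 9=-8 / 81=-0.10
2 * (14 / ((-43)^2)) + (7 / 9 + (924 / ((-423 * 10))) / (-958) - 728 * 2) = -2725884981946 / 1873194165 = -1455.21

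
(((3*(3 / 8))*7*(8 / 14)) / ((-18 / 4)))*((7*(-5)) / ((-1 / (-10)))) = 350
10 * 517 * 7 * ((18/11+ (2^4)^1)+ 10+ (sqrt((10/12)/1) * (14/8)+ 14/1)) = 1564634.40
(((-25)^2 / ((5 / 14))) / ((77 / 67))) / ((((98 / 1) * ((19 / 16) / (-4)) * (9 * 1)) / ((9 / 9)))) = -536000 / 92169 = -5.82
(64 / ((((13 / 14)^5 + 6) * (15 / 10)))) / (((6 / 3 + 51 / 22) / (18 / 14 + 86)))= 132195295232 / 1025497545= 128.91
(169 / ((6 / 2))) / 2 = 169 / 6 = 28.17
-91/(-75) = 91/75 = 1.21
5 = 5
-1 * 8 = -8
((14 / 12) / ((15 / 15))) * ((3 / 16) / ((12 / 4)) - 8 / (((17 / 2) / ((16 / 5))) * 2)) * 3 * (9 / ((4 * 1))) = -123669 / 10880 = -11.37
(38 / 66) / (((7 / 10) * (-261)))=-190 / 60291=-0.00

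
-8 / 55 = -0.15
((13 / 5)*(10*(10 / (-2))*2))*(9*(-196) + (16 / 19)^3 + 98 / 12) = 9390548570 / 20577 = 456361.40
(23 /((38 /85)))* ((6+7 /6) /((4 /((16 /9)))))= 84065 /513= 163.87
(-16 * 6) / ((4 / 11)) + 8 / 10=-1316 / 5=-263.20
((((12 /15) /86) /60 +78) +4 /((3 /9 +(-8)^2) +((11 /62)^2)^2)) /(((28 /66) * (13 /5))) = 15795183181505981 /223187876098460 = 70.77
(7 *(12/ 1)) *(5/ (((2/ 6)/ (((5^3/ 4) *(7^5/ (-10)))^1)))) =-66177562.50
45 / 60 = 0.75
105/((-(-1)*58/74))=3885/29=133.97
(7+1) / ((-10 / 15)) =-12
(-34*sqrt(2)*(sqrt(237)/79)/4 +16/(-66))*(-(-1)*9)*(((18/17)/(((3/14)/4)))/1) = -1512*sqrt(474)/79 - 8064/187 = -459.81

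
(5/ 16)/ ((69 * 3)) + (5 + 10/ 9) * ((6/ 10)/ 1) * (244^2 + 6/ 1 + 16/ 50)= 18077048477/ 82800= 218321.84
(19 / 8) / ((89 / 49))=931 / 712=1.31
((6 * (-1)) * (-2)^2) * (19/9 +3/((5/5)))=-368/3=-122.67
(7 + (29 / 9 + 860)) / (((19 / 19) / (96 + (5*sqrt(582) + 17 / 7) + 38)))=39160*sqrt(582) / 9 + 7479560 / 63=223692.32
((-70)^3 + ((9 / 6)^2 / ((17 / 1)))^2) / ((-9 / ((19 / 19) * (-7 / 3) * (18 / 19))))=-11102223433 / 131784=-84245.61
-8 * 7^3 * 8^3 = -1404928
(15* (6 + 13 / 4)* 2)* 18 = 4995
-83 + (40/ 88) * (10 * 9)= -463/ 11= -42.09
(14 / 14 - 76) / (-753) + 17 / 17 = 276 / 251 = 1.10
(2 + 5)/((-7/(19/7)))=-19/7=-2.71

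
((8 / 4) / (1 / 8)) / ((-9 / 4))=-64 / 9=-7.11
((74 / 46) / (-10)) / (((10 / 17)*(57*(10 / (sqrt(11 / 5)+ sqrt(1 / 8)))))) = -629*sqrt(55) / 6555000 - 629*sqrt(2) / 5244000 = -0.00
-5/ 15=-1/ 3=-0.33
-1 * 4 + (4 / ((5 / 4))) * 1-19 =-99 / 5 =-19.80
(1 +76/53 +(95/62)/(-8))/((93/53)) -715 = -32922571/46128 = -713.72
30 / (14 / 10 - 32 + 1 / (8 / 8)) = -75 / 74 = -1.01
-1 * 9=-9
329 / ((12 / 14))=2303 / 6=383.83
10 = 10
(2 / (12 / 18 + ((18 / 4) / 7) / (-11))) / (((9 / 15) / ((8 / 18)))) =6160 / 2529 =2.44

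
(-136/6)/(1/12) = -272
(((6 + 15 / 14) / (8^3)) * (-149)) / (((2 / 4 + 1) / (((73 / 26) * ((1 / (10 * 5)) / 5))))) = -358941 / 23296000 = -0.02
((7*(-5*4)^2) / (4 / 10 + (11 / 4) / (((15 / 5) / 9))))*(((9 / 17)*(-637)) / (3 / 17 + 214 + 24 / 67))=-4302043200 / 8454683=-508.84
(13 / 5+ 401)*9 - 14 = 18092 / 5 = 3618.40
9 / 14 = 0.64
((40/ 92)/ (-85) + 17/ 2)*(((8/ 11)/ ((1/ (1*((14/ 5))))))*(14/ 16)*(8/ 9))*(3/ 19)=2604056/ 1225785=2.12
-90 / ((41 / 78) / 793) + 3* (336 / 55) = -306135972 / 2255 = -135758.75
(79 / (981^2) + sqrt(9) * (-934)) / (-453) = 2696535443 / 435949533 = 6.19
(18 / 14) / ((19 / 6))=54 / 133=0.41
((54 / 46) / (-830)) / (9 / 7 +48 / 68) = -1071 / 1508110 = -0.00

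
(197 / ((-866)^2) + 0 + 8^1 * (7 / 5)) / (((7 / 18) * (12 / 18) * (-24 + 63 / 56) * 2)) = -0.94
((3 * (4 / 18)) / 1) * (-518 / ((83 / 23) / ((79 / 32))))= -236.25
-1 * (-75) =75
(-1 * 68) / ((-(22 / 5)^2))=3.51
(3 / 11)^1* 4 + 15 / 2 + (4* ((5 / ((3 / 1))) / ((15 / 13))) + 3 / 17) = 48959 / 3366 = 14.55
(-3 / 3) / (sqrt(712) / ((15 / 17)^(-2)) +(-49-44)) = 14450 * sqrt(178) / 76258681 +2589151 / 228776043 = 0.01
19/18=1.06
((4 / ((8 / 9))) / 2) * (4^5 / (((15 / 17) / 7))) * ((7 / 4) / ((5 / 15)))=479808 / 5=95961.60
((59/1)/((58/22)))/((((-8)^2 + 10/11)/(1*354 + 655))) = 7203251/20706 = 347.88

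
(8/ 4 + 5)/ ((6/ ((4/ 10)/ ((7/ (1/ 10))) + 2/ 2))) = 88/ 75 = 1.17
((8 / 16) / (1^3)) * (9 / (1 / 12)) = 54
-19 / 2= -9.50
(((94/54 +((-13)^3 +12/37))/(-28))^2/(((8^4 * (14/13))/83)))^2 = 105136007393293346405025000625/7863756917944232743796736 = 13369.69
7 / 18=0.39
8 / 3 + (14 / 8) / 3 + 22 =101 / 4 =25.25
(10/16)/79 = 5/632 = 0.01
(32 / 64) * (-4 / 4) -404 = -404.50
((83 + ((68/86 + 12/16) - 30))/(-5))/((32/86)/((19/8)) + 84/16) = -178239/88345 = -2.02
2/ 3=0.67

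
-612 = -612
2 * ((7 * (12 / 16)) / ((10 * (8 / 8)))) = 21 / 20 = 1.05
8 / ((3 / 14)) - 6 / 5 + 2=572 / 15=38.13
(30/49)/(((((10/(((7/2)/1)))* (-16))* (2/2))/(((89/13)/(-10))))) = 267/29120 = 0.01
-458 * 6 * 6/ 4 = -4122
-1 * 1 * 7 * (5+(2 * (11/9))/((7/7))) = -469/9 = -52.11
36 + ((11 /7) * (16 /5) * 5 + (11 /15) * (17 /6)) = 39829 /630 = 63.22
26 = 26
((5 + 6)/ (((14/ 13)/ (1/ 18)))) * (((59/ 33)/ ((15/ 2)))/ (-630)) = -767/ 3572100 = -0.00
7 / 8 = 0.88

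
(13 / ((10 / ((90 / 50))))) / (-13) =-9 / 50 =-0.18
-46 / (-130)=23 / 65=0.35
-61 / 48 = -1.27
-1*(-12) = 12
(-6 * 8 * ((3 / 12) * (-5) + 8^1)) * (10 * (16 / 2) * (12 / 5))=-62208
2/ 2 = 1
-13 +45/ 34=-397/ 34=-11.68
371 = 371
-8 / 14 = -4 / 7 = -0.57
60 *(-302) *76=-1377120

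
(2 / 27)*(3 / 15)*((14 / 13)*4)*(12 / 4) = 112 / 585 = 0.19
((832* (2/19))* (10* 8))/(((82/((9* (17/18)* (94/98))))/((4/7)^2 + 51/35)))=122317312/98441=1242.54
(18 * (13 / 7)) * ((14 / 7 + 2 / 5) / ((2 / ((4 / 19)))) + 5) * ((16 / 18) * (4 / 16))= 25948 / 665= 39.02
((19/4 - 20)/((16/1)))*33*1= -2013/64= -31.45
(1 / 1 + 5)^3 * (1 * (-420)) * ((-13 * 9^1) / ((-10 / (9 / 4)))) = -2388204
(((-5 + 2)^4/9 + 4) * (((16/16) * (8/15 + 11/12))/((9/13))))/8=4901/1440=3.40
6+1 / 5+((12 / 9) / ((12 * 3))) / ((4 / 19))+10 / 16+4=11881 / 1080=11.00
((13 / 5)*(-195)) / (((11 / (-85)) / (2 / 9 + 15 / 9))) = 244205 / 33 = 7400.15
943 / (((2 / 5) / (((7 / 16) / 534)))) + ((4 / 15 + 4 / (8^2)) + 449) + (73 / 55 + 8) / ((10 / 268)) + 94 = 1245650697 / 1566400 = 795.23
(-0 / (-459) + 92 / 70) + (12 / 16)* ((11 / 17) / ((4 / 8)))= 2719 / 1190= 2.28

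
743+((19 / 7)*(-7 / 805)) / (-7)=743.00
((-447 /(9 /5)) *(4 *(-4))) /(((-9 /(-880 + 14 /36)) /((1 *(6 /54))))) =94364680 /2187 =43148.00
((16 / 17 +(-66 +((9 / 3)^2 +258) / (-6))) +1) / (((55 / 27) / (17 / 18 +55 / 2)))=-1417344 / 935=-1515.88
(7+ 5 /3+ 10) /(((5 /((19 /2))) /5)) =532 /3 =177.33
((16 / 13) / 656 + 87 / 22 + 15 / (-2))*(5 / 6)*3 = -51940 / 5863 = -8.86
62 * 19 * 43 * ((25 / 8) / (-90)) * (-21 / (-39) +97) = -171552.54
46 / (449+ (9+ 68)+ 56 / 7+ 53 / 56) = 2576 / 29957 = 0.09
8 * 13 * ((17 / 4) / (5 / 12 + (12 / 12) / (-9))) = 15912 / 11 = 1446.55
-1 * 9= -9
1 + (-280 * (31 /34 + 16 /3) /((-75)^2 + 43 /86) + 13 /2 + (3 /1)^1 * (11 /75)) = 218880997 /28690050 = 7.63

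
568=568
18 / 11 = 1.64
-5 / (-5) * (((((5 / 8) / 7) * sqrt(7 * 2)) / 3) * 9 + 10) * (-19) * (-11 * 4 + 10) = 4845 * sqrt(14) / 28 + 6460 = 7107.44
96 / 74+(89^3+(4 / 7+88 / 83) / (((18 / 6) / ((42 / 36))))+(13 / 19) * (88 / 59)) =7280790295267 / 10327773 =704971.95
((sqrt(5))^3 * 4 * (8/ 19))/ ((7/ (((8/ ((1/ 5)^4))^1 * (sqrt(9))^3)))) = 21600000 * sqrt(5)/ 133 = 363150.89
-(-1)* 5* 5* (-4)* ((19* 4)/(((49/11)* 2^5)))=-5225/98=-53.32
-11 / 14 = -0.79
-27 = -27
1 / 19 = 0.05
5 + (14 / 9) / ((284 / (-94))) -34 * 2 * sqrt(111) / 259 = 2866 / 639 -68 * sqrt(111) / 259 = 1.72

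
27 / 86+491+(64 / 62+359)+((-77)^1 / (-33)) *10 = 874.68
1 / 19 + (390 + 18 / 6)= 7468 / 19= 393.05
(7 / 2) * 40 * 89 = 12460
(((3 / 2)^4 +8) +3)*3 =48.19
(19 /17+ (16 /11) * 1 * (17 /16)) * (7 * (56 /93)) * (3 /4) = 48804 /5797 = 8.42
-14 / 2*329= -2303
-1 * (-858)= 858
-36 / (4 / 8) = -72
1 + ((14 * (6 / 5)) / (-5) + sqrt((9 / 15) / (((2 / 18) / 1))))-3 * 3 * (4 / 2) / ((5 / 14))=-1319 / 25 + 3 * sqrt(15) / 5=-50.44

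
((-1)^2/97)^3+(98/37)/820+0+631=8736397113857/13845249410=631.00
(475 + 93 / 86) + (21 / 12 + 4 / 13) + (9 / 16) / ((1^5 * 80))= 342123111 / 715520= 478.15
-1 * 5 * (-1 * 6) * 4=120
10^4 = 10000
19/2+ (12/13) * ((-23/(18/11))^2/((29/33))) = 1472665/6786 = 217.02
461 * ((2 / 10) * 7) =3227 / 5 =645.40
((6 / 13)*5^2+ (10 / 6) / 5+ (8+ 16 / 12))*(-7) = -5789 / 39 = -148.44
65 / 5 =13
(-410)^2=168100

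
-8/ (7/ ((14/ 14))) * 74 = -592/ 7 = -84.57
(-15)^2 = 225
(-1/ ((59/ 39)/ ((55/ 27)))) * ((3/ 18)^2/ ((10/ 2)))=-143/ 19116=-0.01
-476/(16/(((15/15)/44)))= -119/176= -0.68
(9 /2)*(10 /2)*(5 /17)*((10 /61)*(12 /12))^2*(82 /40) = 46125 /126514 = 0.36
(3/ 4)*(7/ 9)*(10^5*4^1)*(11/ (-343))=-7482.99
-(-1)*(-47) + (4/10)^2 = -1171/25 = -46.84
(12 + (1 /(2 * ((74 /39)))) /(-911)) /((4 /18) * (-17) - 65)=-14561073 /83458532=-0.17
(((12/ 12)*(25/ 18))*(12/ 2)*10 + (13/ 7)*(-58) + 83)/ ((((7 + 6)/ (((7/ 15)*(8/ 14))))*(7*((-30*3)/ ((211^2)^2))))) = -4879978063742/ 1289925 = -3783148.68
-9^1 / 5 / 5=-9 / 25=-0.36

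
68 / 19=3.58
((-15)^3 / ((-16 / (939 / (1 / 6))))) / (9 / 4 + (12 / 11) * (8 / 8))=34860375 / 98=355718.11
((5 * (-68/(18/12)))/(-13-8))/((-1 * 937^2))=-680/55312047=-0.00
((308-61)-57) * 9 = 1710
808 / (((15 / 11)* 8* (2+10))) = 1111 / 180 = 6.17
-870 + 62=-808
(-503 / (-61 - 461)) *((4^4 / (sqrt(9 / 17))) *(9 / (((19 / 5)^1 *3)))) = 321920 *sqrt(17) / 4959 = 267.66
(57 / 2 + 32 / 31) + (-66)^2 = 271903 / 62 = 4385.53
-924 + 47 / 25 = -23053 / 25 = -922.12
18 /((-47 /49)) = -882 /47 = -18.77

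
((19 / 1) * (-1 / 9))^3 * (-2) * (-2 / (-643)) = 27436 / 468747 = 0.06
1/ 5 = 0.20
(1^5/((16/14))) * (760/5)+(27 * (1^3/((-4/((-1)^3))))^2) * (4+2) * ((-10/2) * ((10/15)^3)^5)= 23540071/177147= 132.88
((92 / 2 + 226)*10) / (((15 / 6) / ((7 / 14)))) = 544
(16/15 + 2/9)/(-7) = -58/315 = -0.18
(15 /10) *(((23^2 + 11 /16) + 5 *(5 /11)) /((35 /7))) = 56175 /352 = 159.59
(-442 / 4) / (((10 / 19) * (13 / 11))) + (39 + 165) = 527 / 20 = 26.35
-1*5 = -5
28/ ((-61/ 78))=-2184/ 61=-35.80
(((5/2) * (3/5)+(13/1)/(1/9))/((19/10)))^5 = 2336639702990625/2476099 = 943677818.61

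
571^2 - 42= 325999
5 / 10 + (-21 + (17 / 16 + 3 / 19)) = -5861 / 304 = -19.28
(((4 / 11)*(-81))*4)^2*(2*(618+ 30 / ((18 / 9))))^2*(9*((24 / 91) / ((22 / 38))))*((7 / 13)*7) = 77336196052082688 / 224939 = 343809637510.98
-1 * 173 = -173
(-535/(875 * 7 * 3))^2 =11449/13505625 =0.00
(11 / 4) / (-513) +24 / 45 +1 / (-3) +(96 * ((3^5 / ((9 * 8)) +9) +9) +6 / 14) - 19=146054819 / 71820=2033.62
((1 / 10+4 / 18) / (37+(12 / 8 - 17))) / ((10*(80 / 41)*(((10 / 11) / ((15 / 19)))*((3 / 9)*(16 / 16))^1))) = 13079 / 6536000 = 0.00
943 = 943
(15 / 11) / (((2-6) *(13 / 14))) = -105 / 286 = -0.37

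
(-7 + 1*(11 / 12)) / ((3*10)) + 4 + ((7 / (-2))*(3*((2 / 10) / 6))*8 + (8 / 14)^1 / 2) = 1.28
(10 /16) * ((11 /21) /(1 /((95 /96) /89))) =5225 /1435392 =0.00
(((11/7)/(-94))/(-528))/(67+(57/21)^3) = 49/134638080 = 0.00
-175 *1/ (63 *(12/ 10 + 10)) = -125/ 504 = -0.25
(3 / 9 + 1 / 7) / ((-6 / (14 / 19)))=-10 / 171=-0.06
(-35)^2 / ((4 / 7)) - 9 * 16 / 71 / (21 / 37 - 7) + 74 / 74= 72494627 / 33796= 2145.07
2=2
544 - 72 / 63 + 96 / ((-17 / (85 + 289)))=-10984 / 7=-1569.14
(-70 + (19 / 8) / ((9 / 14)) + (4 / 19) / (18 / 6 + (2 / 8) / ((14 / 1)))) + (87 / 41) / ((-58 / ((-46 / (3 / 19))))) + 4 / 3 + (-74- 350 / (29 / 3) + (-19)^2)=27014435251 / 137443644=196.55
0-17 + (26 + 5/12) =113/12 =9.42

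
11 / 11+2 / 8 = 5 / 4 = 1.25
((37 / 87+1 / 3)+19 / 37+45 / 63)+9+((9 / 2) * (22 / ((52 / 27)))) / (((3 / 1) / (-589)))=-3937474301 / 390572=-10081.30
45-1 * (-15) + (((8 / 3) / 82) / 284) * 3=174661 / 2911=60.00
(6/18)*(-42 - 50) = -92/3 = -30.67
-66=-66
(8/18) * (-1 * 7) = -28/9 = -3.11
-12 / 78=-2 / 13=-0.15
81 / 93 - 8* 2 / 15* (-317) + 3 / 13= 2050676 / 6045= 339.24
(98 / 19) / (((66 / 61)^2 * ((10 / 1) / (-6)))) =-182329 / 68970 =-2.64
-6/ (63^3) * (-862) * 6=3448/ 27783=0.12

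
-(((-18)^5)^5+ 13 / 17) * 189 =77396862044760195220899806507431527 / 17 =4552756590868246777699989000000000.00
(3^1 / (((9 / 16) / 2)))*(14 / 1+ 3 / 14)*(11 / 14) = 17512 / 147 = 119.13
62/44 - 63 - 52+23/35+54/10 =-82801/770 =-107.53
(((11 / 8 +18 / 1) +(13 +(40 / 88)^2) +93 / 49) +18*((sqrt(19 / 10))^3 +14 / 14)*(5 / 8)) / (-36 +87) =57*sqrt(190) / 1360 +723015 / 806344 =1.47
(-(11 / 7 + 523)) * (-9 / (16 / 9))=37179 / 14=2655.64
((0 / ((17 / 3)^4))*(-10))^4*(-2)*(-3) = 0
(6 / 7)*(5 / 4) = 15 / 14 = 1.07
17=17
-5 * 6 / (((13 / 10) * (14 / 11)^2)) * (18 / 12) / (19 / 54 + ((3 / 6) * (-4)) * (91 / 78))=735075 / 68159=10.78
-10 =-10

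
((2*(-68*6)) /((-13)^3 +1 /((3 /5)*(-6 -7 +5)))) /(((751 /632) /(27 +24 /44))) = 3750257664 /435627313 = 8.61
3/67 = 0.04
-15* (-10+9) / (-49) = -15 / 49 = -0.31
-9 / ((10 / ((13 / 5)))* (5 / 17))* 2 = -1989 / 125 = -15.91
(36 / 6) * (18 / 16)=6.75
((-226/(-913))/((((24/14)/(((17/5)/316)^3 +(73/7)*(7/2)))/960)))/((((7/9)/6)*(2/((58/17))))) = 12738090957549327/191311457975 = 66583.00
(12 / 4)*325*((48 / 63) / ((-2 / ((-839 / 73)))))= 2181400 / 511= 4268.88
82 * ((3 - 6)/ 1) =-246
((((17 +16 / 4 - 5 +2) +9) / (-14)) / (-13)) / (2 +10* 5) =27 / 9464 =0.00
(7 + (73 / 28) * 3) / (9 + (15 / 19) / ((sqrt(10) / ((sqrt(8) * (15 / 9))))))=1348335 / 804748 -39425 * sqrt(5) / 402374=1.46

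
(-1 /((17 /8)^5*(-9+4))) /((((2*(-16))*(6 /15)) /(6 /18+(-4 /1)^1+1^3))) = 4096 /4259571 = 0.00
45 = 45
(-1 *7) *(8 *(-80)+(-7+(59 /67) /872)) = 264601883 /58424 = 4528.99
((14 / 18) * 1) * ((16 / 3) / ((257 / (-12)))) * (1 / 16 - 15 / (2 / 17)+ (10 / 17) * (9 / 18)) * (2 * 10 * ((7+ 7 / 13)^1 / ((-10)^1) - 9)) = -2455669664 / 511173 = -4803.99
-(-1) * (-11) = -11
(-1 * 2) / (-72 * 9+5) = 2 / 643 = 0.00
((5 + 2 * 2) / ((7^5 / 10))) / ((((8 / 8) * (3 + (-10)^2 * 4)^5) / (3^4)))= 7290 / 178655105109218101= 0.00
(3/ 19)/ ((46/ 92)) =6/ 19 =0.32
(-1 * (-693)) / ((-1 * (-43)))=693 / 43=16.12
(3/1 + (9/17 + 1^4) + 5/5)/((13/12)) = 1128/221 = 5.10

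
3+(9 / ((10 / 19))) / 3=87 / 10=8.70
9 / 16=0.56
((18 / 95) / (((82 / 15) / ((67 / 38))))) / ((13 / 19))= 1809 / 20254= 0.09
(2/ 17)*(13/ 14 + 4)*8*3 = 13.92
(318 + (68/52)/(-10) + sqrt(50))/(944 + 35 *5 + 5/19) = 95 *sqrt(2)/21266 + 25327/89180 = 0.29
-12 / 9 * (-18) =24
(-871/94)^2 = 758641/8836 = 85.86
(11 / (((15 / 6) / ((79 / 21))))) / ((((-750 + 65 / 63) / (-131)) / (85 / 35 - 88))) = -409137366 / 1651475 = -247.74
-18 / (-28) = 9 / 14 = 0.64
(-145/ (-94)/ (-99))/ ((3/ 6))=-145/ 4653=-0.03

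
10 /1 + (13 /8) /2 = 173 /16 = 10.81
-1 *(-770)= 770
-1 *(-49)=49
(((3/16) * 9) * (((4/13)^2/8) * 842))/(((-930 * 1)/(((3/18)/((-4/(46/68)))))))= 29049/57000320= 0.00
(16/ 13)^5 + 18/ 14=10681669/ 2599051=4.11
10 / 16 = 5 / 8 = 0.62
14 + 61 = 75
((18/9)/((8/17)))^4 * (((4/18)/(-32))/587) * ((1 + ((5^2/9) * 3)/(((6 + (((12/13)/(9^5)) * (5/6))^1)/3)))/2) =-1987528941397/199332744855552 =-0.01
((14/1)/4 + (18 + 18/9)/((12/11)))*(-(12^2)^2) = -452736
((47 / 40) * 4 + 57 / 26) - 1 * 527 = -33807 / 65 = -520.11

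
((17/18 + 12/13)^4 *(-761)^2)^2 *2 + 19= 446056757276234370534093242590273/4494660193026027648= 99241486145791.79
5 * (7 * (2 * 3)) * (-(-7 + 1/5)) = 1428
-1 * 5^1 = -5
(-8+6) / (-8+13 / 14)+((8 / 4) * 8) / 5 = 1724 / 495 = 3.48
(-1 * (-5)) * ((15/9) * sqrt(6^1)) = 25 * sqrt(6)/3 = 20.41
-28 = -28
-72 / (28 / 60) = -1080 / 7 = -154.29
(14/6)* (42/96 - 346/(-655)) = 70847/31440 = 2.25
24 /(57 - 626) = -24 /569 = -0.04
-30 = -30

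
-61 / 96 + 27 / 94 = -1571 / 4512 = -0.35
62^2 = 3844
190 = 190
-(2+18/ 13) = -44/ 13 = -3.38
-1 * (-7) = 7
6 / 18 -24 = -71 / 3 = -23.67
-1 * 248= -248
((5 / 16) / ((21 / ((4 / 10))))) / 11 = 1 / 1848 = 0.00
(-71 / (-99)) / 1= 0.72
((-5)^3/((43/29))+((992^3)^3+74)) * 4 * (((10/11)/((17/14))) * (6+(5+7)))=403212546289068770255049510870240/8041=50144577327331024779884280000.00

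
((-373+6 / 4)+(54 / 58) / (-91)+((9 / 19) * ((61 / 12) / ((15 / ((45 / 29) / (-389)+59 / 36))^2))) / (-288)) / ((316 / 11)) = -100686794667524276534741 / 7785670473253035417600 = -12.93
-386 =-386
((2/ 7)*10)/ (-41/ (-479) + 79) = 4790/ 132587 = 0.04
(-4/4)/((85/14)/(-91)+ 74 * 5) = -1274/471295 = -0.00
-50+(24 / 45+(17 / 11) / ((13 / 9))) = -103811 / 2145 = -48.40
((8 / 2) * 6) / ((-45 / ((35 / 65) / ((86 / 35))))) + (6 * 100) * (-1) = -1006396 / 1677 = -600.12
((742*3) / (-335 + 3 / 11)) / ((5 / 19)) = -33231 / 1315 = -25.27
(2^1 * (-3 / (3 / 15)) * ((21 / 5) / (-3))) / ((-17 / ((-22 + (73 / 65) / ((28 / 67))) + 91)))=-391413 / 2210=-177.11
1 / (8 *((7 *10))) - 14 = -7839 / 560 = -14.00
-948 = -948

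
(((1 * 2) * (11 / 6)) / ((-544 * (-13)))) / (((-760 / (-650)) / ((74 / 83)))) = 2035 / 5147328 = 0.00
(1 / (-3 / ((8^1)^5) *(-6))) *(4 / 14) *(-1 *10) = -327680 / 63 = -5201.27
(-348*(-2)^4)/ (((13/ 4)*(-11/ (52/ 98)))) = 44544/ 539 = 82.64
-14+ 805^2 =648011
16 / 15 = 1.07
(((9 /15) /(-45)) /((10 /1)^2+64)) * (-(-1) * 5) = -1 /2460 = -0.00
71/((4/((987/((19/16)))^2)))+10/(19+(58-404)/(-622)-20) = 305436490229/24909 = 12262093.63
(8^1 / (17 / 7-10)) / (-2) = 28 / 53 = 0.53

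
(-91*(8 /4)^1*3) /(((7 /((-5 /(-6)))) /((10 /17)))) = -650 /17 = -38.24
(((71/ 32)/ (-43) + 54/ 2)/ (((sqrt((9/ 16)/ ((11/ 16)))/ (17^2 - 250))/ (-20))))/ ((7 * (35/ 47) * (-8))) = 22656491 * sqrt(11)/ 134848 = 557.24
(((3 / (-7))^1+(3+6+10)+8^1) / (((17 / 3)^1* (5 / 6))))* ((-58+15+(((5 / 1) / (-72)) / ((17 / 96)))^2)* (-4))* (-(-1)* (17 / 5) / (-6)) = -27637864 / 50575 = -546.47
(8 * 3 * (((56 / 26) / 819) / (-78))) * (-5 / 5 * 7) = 112 / 19773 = 0.01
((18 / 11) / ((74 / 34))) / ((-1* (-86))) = 153 / 17501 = 0.01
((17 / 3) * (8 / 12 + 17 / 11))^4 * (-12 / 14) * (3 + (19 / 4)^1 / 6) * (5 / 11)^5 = -96356385391540625 / 61881979202604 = -1557.10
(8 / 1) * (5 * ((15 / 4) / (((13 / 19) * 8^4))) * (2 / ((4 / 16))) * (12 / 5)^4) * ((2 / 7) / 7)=9234 / 15925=0.58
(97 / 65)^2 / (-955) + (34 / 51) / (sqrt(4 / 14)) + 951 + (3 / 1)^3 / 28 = sqrt(14) / 3 + 107549329673 / 112976500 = 953.21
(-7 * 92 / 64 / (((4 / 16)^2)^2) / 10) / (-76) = 322 / 95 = 3.39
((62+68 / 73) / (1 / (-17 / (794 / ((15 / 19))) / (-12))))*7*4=1366715 / 550639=2.48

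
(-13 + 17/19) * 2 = -460/19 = -24.21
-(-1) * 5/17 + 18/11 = 361/187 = 1.93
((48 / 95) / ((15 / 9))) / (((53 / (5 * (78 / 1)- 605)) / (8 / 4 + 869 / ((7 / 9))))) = -9702864 / 7049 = -1376.49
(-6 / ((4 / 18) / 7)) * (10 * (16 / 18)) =-1680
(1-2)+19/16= 3/16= 0.19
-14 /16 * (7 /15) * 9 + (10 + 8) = 573 /40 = 14.32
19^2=361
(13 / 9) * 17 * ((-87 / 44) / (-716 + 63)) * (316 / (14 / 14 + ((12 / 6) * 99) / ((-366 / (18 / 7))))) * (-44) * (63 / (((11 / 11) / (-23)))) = -417688347804 / 109051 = -3830211.07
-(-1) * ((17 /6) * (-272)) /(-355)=2312 /1065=2.17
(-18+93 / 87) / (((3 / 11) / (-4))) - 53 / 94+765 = 8282335 / 8178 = 1012.76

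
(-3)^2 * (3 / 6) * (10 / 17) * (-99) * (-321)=1430055 / 17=84120.88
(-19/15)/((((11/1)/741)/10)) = -9386/11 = -853.27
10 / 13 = 0.77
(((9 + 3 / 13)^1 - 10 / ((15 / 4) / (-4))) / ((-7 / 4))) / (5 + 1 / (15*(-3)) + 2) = -23280 / 14287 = -1.63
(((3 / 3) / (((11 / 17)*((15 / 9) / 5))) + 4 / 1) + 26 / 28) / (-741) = -491 / 38038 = -0.01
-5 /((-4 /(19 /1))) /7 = 95 /28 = 3.39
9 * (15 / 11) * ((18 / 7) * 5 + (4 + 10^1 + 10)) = 34830 / 77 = 452.34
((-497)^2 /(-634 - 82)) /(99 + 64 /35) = -8645315 /2526764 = -3.42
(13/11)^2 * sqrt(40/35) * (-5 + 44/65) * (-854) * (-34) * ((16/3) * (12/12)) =-484884608 * sqrt(14)/1815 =-999598.94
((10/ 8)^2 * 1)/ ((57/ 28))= 175/ 228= 0.77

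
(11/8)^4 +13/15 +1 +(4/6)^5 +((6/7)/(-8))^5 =466122526741/83642388480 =5.57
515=515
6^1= 6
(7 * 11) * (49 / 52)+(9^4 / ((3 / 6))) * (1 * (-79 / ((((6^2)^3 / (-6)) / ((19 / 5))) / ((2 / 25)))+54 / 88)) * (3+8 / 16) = 8121507527 / 286000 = 28396.88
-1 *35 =-35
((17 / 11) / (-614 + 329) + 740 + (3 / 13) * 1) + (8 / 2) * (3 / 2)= 30412414 / 40755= 746.23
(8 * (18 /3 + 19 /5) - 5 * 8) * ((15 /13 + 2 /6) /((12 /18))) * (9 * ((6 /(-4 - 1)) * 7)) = -2104704 /325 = -6476.01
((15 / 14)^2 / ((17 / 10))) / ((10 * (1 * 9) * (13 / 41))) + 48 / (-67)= -2010493 / 2902172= -0.69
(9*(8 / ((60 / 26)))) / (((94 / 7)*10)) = 273 / 1175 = 0.23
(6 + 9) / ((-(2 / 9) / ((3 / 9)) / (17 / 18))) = -85 / 4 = -21.25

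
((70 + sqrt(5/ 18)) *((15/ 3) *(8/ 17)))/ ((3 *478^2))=5 *sqrt(10)/ 8739513 + 700/ 2913171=0.00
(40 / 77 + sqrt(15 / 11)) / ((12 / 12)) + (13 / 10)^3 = sqrt(165) / 11 + 209169 / 77000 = 3.88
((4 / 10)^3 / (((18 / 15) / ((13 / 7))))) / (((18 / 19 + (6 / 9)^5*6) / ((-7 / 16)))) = -6669 / 267400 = -0.02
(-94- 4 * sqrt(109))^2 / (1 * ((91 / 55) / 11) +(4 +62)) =454960 * sqrt(109) / 40021 +6400900 / 40021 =278.62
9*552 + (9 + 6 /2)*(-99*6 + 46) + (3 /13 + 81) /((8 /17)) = -18660 /13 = -1435.38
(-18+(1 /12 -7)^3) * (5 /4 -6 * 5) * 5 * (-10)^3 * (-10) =216663953125 /432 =501536928.53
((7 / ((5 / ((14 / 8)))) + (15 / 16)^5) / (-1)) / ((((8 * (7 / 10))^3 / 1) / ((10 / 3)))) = -2080241375 / 34527510528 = -0.06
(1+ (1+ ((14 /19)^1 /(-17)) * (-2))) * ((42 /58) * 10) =141540 /9367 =15.11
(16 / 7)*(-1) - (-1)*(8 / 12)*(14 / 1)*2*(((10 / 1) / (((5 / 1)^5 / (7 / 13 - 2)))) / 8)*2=-393724 / 170625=-2.31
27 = 27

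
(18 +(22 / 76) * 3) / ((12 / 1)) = 239 / 152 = 1.57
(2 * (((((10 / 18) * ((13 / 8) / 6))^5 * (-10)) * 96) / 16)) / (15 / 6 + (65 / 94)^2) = -2563081990625 / 824861191274496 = -0.00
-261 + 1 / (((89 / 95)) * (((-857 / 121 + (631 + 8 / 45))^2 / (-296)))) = -67060877564341179 / 256937429650289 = -261.00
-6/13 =-0.46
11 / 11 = 1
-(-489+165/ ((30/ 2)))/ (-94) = -239/ 47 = -5.09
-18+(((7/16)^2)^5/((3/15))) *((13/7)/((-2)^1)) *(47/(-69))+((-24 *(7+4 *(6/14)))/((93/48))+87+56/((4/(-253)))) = -3580.94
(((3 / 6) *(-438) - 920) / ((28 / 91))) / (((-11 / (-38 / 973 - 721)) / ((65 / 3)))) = -225076838935 / 42812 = -5257330.63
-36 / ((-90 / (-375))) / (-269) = 0.56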